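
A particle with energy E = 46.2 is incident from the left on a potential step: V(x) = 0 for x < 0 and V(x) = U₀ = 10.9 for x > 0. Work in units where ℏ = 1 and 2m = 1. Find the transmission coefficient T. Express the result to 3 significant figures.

T = 0.995

On each side the TISE gives plane waves with k = √(2m(E − V))/ℏ: k₁ = √(2·½·46.2) = 6.797, k₂ = √(2·½·35.3) = 5.941.
Continuity of ψ and ψ′ at the step yields the reflection amplitude r = (k₁ − k₂)/(k₁ + k₂) = 0.06717; thus R = |r|² = 0.004512, T = 0.9955.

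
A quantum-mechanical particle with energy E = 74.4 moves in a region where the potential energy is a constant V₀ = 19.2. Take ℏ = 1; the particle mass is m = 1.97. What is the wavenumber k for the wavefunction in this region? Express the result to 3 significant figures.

With E > V₀ the solution is oscillatory, ψ ∝ e^{±ikx} with k = √(2m(E − V₀))/ℏ.
k = √(2 × 1.97 × 55.2) = 14.75.

k = 14.7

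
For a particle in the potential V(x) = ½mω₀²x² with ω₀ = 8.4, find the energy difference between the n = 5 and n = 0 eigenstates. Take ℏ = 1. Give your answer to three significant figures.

E_n = ℏω₀(n + ½), so ΔE = (5 − 0) ℏω₀ = 5 × 8.4 = 42.00.

ΔE = 42.0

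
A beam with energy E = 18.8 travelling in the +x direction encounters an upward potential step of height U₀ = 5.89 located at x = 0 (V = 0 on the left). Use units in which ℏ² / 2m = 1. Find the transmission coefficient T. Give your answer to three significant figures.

T = 0.991

The wavenumbers are k₁ = √(2mE)/ℏ = 4.336 on the left and k₂ = √(2m(E − U₀))/ℏ = 3.593 on the right.
Matching ψ and ψ′ at x = 0 gives r = (k₁ − k₂)/(k₁ + k₂), so R = r² = 0.008777 and T = 1 − R = 0.9912.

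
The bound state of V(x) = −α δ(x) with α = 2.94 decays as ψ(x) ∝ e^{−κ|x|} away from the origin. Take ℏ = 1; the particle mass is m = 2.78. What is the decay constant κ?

κ = 8.17

Integrate −(ℏ²/2m)ψ'' − αδ(x)ψ = Eψ from −ε to +ε: the ψ'' term gives ψ'(0⁺) − ψ'(0⁻) and the δ term gives −(2mα/ℏ²)ψ(0).
With ψ ∝ e^{−κ|x|} this yields −2κ = −2mα/ℏ², so κ = mα/ℏ² = 8.173.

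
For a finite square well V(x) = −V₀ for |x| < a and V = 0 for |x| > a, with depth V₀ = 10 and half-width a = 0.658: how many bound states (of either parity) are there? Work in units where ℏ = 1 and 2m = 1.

N = 2

The dimensionless depth is z₀ = a√(2mV₀)/ℏ = 0.658 × √(10.00) = 2.081.
A new bound state (alternating even/odd) appears each time z₀ passes a multiple of π/2, so N = ⌊2z₀/π⌋ + 1 = ⌊1.325⌋ + 1 = 2.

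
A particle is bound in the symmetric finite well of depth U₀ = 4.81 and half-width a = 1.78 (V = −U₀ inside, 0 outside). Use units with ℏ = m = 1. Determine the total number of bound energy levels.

The dimensionless depth is z₀ = a√(2mU₀)/ℏ = 1.78 × √(9.620) = 5.521.
A new bound state (alternating even/odd) appears each time z₀ passes a multiple of π/2, so N = ⌊2z₀/π⌋ + 1 = ⌊3.515⌋ + 1 = 4.

N = 4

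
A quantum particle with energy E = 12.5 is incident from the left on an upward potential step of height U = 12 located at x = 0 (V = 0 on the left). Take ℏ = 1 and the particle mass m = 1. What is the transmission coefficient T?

T = 0.556

The wavenumbers are k₁ = √(2mE)/ℏ = 5.000 on the left and k₂ = √(2m(E − U))/ℏ = 1.000 on the right.
Continuity of ψ and ψ′ at the step yields the reflection amplitude r = (k₁ − k₂)/(k₁ + k₂) = 0.6667; thus R = |r|² = 0.4444, T = 0.5556.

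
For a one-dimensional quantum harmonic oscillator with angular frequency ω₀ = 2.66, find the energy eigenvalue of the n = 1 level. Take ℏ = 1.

Using E_n = (n + ½)ℏω₀: E_1 = 1.5 × 2.66 = 3.990.

E = 3.99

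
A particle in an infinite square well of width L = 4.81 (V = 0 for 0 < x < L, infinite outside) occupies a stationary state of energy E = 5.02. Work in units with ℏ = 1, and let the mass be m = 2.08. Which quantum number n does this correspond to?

For an infinite well E_n = n²π²ℏ²/(2mL²), so n = (L/πℏ)√(2mE).
n = (4.81/π) × √(2 × 2.08 × 5.02) = 6.997 → n = 7.

n = 7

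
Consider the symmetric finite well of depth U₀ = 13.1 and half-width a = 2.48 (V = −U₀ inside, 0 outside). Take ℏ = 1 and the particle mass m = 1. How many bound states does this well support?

Define the well-strength parameter z₀ = (a/ℏ)√(2mU₀) = 2.48 × √(2·1·13.1) = 12.69.
The even/odd transcendental equations gain one root per π/2 in z₀, giving N = 1 + ⌊2z₀/π⌋ = 1 + ⌊8.081⌋ = 9.

N = 9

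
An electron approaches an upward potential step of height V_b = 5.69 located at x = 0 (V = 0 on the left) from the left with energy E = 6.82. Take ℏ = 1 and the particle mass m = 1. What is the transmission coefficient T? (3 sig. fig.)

The wavenumbers are k₁ = √(2mE)/ℏ = 3.693 on the left and k₂ = √(2m(E − V_b))/ℏ = 1.503 on the right.
Continuity of ψ and ψ′ at the step yields the reflection amplitude r = (k₁ − k₂)/(k₁ + k₂) = 0.4214; thus R = |r|² = 0.1776, T = 0.8224.

T = 0.822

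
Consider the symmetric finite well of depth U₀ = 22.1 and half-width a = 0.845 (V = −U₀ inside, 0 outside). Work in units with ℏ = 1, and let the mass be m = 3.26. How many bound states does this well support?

N = 7

Define the well-strength parameter z₀ = (a/ℏ)√(2mU₀) = 0.845 × √(2·3.26·22.1) = 10.14.
A new bound state (alternating even/odd) appears each time z₀ passes a multiple of π/2, so N = ⌊2z₀/π⌋ + 1 = ⌊6.457⌋ + 1 = 7.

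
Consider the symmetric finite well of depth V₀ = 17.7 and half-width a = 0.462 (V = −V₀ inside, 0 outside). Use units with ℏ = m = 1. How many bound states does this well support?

N = 2

The dimensionless depth is z₀ = a√(2mV₀)/ℏ = 0.462 × √(35.40) = 2.749.
A new bound state (alternating even/odd) appears each time z₀ passes a multiple of π/2, so N = ⌊2z₀/π⌋ + 1 = ⌊1.750⌋ + 1 = 2.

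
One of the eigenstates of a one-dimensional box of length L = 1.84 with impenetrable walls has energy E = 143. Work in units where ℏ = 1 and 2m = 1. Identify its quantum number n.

n = 7

From E_n = n²π²ℏ²/(2mL²) invert to n = √(2mL²E)/(πℏ).
n = (1.84/π) × √(2 × 0.5 × 143) = 7.004 → n = 7.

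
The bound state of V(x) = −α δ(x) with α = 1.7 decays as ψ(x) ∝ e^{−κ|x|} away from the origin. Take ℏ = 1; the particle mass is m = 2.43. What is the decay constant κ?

κ = 4.13

Integrating the TISE across x = 0 gives the cusp condition ψ'(0⁺) − ψ'(0⁻) = −(2mα/ℏ²)ψ(0).
With ψ ∝ e^{−κ|x|} this yields −2κ = −2mα/ℏ², so κ = mα/ℏ² = 4.131.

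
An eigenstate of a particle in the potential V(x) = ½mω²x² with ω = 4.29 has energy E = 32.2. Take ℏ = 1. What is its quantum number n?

n = 7

E_n = ℏω(n + ½) ⇒ n = E/(ℏω) − ½ = 32.2/4.29 − 0.5 = 7.006 → n = 7.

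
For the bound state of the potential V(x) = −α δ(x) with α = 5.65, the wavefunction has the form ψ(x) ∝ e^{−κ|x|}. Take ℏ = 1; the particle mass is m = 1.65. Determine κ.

κ = 9.32

Integrating the TISE across x = 0 gives the cusp condition ψ'(0⁺) − ψ'(0⁻) = −(2mα/ℏ²)ψ(0).
With ψ ∝ e^{−κ|x|} this yields −2κ = −2mα/ℏ², so κ = mα/ℏ² = 9.323.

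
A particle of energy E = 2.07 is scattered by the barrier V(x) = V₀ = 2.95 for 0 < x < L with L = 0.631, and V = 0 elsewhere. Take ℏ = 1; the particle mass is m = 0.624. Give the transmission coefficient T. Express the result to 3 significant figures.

T = 0.624

Since E < V₀ the interior solution is evanescent with decay constant κ = √(2m(V₀ − E))/ℏ = 1.048.
κL = 0.6613, sinh(κL) = 0.7105.
The exact tunnelling result is T⁻¹ = 1 + V₀² sinh²(κL) / [4E(V₀ − E)] = 1.603, so T = 0.624.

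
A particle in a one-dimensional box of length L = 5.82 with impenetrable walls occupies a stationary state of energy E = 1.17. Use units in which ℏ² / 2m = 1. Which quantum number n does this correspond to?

For an infinite well E_n = n²π²ℏ²/(2mL²), so n = (L/πℏ)√(2mE).
n = (5.82/π) × √(2 × 0.5 × 1.17) = 2.004 → n = 2.

n = 2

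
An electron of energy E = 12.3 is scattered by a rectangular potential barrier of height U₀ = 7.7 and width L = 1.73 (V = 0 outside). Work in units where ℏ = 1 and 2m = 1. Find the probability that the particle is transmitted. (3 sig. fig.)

E > U₀: inside the barrier k₂ = √(2m(E − U₀))/ℏ = 2.145, k₂L = 3.710.
Matching at both interfaces gives T⁻¹ = 1 + U₀² sin²(k₂L) / [4E(E − U₀)] = 1.076, hence T = 0.929.

T = 0.929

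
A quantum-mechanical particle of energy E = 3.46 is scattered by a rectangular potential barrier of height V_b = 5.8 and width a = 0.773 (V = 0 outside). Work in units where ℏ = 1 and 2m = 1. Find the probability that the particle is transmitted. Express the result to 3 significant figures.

T = 0.306

E < V_b: inside the barrier ψ ∝ e^{±κx} with κ = √(2m(V_b − E))/ℏ = 1.530.
κa = 1.182, sinh(κa) = 1.478.
Matching ψ, ψ′ at both faces gives T = [1 + V_b² sinh²(κa) / (4E(V_b − E))]⁻¹ = 1/3.269 = 0.306.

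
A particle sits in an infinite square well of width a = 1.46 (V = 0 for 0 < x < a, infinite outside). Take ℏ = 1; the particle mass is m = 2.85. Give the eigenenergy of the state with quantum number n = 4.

E = 13.0

Requiring ψ(0) = ψ(a) = 0 quantises k = nπ/a, hence E_n = ℏ²k²/2m = n²π²ℏ²/(2ma²).
E_4 = 4² × π² / (2 × 2.85 × 1.46²) = 13.00.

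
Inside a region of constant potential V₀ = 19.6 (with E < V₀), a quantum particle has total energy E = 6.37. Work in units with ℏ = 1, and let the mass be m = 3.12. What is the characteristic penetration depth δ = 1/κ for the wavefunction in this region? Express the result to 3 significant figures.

Since E < V₀ the TISE in this region is ψ'' = κ²ψ with κ = √(2m(V₀ − E))/ℏ.
κ = √(2 × 3.12 × 13.23) = 9.086. The penetration depth is δ = 1/κ = 0.110.

δ = 0.110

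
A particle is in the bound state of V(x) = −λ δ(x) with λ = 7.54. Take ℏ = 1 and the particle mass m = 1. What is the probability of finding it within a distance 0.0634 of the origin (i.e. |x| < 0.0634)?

The normalised bound state is ψ = √κ e^{−κ|x|} with κ = mλ/ℏ² = 7.540.
P(|x| < d) = ∫_{−d}^{d} κ e^{−2κ|x|} dx = 1 − e^{−2κd} = 1 − e^{−0.9561} = 0.6156.

P = 0.616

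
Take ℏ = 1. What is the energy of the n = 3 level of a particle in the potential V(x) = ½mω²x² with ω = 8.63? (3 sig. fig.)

Using E_n = (n + ½)ℏω: E_3 = 3.5 × 8.63 = 30.21.

E = 30.2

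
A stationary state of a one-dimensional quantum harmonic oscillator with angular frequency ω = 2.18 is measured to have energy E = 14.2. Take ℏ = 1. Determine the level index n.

n = 6

E_n = ℏω(n + ½) ⇒ n = E/(ℏω) − ½ = 14.2/2.18 − 0.5 = 6.014 → n = 6.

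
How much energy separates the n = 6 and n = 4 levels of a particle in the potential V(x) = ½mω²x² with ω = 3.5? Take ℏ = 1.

E_n = ℏω(n + ½), so ΔE = (6 − 4) ℏω = 2 × 3.5 = 7.000.

ΔE = 7.00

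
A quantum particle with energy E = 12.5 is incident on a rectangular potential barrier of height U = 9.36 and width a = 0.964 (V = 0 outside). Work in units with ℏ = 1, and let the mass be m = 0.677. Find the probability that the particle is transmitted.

E > U: inside the barrier k₂ = √(2m(E − U))/ℏ = 2.062, k₂a = 1.988.
Matching at both interfaces gives T⁻¹ = 1 + U² sin²(k₂a) / [4E(E − U)] = 1.467, hence T = 0.682.

T = 0.682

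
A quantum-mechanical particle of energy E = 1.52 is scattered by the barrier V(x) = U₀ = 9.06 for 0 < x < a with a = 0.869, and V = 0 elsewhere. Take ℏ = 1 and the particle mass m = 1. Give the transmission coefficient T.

E < U₀: inside the barrier ψ ∝ e^{±κx} with κ = √(2m(U₀ − E))/ℏ = 3.883.
κa = 3.375, sinh(κa) = 14.59.
Matching ψ, ψ′ at both faces gives T = [1 + U₀² sinh²(κa) / (4E(U₀ − E))]⁻¹ = 1/382.1 = 0.00262.

T = 0.00262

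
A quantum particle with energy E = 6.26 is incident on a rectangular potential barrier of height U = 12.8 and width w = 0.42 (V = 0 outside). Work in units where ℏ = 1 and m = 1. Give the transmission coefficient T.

T = 0.175

Since E < U the interior solution is evanescent with decay constant κ = √(2m(U − E))/ℏ = 3.617.
κw = 1.519, sinh(κw) = 2.174.
The exact tunnelling result is T⁻¹ = 1 + U² sinh²(κw) / [4E(U − E)] = 5.730, so T = 0.175.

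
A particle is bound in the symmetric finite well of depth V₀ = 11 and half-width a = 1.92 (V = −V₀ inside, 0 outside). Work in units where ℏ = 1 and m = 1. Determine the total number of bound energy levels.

N = 6

The dimensionless depth is z₀ = a√(2mV₀)/ℏ = 1.92 × √(22.00) = 9.006.
The even/odd transcendental equations gain one root per π/2 in z₀, giving N = 1 + ⌊2z₀/π⌋ = 1 + ⌊5.733⌋ = 6.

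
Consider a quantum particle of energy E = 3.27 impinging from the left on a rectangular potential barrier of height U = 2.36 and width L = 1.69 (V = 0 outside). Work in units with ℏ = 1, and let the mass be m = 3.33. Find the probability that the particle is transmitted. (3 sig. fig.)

E > U: inside the barrier k₂ = √(2m(E − U))/ℏ = 2.462, k₂L = 4.160.
T = [1 + U² sin²(k₂L) / (4E(E − U))]⁻¹ = 1/1.339 = 0.747.

T = 0.747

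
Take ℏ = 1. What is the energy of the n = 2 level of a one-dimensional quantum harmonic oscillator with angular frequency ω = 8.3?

E = 20.8

The oscillator eigenvalues are E_n = ℏω(n + ½), so E_2 = 8.3 × 2.5 = 20.75.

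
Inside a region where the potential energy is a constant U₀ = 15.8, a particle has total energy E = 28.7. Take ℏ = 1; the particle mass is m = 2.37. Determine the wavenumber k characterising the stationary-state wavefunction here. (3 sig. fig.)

With E > U₀ the solution is oscillatory, ψ ∝ e^{±ikx} with k = √(2m(E − U₀))/ℏ.
k = √(2 × 2.37 × 12.9) = 7.820.

k = 7.82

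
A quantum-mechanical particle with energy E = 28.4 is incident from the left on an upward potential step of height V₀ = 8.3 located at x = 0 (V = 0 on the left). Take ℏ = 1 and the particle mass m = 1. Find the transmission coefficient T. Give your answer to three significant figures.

T = 0.993

On each side the TISE gives plane waves with k = √(2m(E − V))/ℏ: k₁ = √(2·1·28.4) = 7.537, k₂ = √(2·1·20.1) = 6.340.
Matching ψ and ψ′ at x = 0 gives r = (k₁ − k₂)/(k₁ + k₂), so R = r² = 0.007431 and T = 1 − R = 0.9926.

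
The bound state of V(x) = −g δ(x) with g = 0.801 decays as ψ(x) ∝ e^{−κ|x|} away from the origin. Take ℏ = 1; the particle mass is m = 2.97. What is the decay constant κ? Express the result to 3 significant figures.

κ = 2.38

Integrate −(ℏ²/2m)ψ'' − gδ(x)ψ = Eψ from −ε to +ε: the ψ'' term gives ψ'(0⁺) − ψ'(0⁻) and the δ term gives −(2mg/ℏ²)ψ(0).
With ψ ∝ e^{−κ|x|} this yields −2κ = −2mg/ℏ², so κ = mg/ℏ² = 2.379.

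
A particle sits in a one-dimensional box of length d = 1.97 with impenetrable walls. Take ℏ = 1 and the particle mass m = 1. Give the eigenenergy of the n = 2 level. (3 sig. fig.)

E = 5.09

Requiring ψ(0) = ψ(d) = 0 quantises k = nπ/d, hence E_n = ℏ²k²/2m = n²π²ℏ²/(2md²).
E_2 = 2² × π² / (2 × 1 × 1.97²) = 5.086.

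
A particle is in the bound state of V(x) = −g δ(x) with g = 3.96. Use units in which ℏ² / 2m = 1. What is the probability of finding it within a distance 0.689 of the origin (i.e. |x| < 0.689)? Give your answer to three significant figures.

The normalised bound state is ψ = √κ e^{−κ|x|} with κ = mg/ℏ² = 1.980.
P(|x| < d) = ∫_{−d}^{d} κ e^{−2κ|x|} dx = 1 − e^{−2κd} = 1 − e^{−2.728} = 0.9347.

P = 0.935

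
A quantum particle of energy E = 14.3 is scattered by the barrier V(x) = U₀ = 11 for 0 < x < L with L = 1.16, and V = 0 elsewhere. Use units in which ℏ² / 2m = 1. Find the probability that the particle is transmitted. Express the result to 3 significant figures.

T = 0.679

E > U₀: inside the barrier k₂ = √(2m(E − U₀))/ℏ = 1.817, k₂L = 2.107.
T = [1 + U₀² sin²(k₂L) / (4E(E − U₀))]⁻¹ = 1/1.474 = 0.679.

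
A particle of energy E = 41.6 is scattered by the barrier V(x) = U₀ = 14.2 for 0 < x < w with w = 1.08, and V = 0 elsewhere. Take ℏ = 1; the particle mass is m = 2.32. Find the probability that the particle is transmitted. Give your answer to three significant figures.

E > U₀: inside the barrier k₂ = √(2m(E − U₀))/ℏ = 11.28, k₂w = 12.18.
T = [1 + U₀² sin²(k₂w) / (4E(E − U₀))]⁻¹ = 1/1.006 = 0.994.

T = 0.994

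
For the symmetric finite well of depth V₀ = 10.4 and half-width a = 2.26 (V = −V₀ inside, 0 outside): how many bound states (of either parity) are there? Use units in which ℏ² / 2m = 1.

The dimensionless depth is z₀ = a√(2mV₀)/ℏ = 2.26 × √(10.40) = 7.288.
The even/odd transcendental equations gain one root per π/2 in z₀, giving N = 1 + ⌊2z₀/π⌋ = 1 + ⌊4.640⌋ = 5.

N = 5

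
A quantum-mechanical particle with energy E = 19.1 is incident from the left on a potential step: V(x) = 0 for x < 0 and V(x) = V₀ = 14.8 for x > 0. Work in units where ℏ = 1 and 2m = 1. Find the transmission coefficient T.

The wavenumbers are k₁ = √(2mE)/ℏ = 4.370 on the left and k₂ = √(2m(E − V₀))/ℏ = 2.074 on the right.
Continuity of ψ and ψ′ at the step yields the reflection amplitude r = (k₁ − k₂)/(k₁ + k₂) = 0.3564; thus R = |r|² = 0.1270, T = 0.8730.

T = 0.873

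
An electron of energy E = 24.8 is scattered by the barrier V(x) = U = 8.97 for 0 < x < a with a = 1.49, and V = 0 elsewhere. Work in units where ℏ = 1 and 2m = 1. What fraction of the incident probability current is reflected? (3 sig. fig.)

Above the barrier the interior wavenumber is k₂ = √(2m(E − U))/ℏ = 3.979, giving phase k₂a = 5.928.
Matching at both interfaces gives T⁻¹ = 1 + U² sin²(k₂a) / [4E(E − U)] = 1.006, hence T = 0.994.
R = 1 − T = 0.00615.

R = 0.00615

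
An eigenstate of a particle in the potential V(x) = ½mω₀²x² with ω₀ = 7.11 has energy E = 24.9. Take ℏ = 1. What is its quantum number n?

n = 3

E_n = ℏω₀(n + ½) ⇒ n = E/(ℏω₀) − ½ = 24.9/7.11 − 0.5 = 3.002 → n = 3.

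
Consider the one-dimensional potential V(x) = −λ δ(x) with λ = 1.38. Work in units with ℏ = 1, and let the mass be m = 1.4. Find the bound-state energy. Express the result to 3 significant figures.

E = -1.33

The bound state is ψ(x) = √κ e^{−κ|x|}. The derivative jump ψ'(0⁺) − ψ'(0⁻) = −(2mλ/ℏ²)ψ(0) fixes κ = mλ/ℏ² = 1.932.
Then E = −ℏ²κ²/(2m) = −mλ²/(2ℏ²) = -1.333.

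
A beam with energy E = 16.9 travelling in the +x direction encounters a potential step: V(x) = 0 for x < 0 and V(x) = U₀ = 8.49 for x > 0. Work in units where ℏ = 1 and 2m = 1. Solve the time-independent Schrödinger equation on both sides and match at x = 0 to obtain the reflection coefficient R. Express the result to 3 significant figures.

R = 0.0298

On each side the TISE gives plane waves with k = √(2m(E − V))/ℏ: k₁ = √(2·½·16.9) = 4.111, k₂ = √(2·½·8.41) = 2.900.
Continuity of ψ and ψ′ at the step yields the reflection amplitude r = (k₁ − k₂)/(k₁ + k₂) = 0.1727; thus R = |r|² = 0.02983, T = 0.9702.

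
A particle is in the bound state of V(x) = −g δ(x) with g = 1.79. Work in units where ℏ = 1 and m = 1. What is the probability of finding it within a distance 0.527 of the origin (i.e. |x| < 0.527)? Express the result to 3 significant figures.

The normalised bound state is ψ = √κ e^{−κ|x|} with κ = mg/ℏ² = 1.790.
P(|x| < d) = ∫_{−d}^{d} κ e^{−2κ|x|} dx = 1 − e^{−2κd} = 1 − e^{−1.887} = 0.8484.

P = 0.848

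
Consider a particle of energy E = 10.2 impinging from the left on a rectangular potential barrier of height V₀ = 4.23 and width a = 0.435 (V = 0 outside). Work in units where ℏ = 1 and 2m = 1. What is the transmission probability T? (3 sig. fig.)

T = 0.947

Above the barrier the interior wavenumber is k₂ = √(2m(E − V₀))/ℏ = 2.443, giving phase k₂a = 1.063.
Matching at both interfaces gives T⁻¹ = 1 + V₀² sin²(k₂a) / [4E(E − V₀)] = 1.056, hence T = 0.947.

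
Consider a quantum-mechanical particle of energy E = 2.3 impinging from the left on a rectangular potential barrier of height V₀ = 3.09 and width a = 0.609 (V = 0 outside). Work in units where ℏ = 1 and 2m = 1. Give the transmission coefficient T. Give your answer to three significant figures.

E < V₀: inside the barrier ψ ∝ e^{±κx} with κ = √(2m(V₀ − E))/ℏ = 0.8888.
κa = 0.5413, sinh(κa) = 0.5681.
The exact tunnelling result is T⁻¹ = 1 + V₀² sinh²(κa) / [4E(V₀ − E)] = 1.424, so T = 0.702.

T = 0.702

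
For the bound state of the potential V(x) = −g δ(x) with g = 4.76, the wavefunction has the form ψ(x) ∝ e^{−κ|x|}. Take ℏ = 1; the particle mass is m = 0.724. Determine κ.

κ = 3.45

Integrating the TISE across x = 0 gives the cusp condition ψ'(0⁺) − ψ'(0⁻) = −(2mg/ℏ²)ψ(0).
With ψ ∝ e^{−κ|x|} this yields −2κ = −2mg/ℏ², so κ = mg/ℏ² = 3.446.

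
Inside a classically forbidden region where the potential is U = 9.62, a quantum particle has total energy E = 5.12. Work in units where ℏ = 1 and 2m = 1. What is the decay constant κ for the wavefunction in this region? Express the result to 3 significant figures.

κ = 2.12

Since E < U the TISE in this region is ψ'' = κ²ψ with κ = √(2m(U − E))/ℏ.
κ = √(2 × 0.5 × 4.5) = 2.121.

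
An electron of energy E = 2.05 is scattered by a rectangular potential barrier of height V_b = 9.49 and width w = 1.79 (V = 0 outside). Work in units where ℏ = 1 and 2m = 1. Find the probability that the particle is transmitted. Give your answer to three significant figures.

T = 0.000156

E < V_b: inside the barrier ψ ∝ e^{±κx} with κ = √(2m(V_b − E))/ℏ = 2.728.
κw = 4.882, sinh(κw) = 65.97.
Matching ψ, ψ′ at both faces gives T = [1 + V_b² sinh²(κw) / (4E(V_b − E))]⁻¹ = 1/6426 = 0.000156.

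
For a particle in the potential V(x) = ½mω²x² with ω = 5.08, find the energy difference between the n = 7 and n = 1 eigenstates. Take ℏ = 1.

ΔE = 30.5

E_n = ℏω(n + ½), so ΔE = (7 − 1) ℏω = 6 × 5.08 = 30.48.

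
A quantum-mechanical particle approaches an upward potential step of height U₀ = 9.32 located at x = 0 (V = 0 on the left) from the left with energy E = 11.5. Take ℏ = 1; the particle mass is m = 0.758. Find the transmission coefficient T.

On each side the TISE gives plane waves with k = √(2m(E − V))/ℏ: k₁ = √(2·0.758·11.5) = 4.175, k₂ = √(2·0.758·2.18) = 1.818.
Continuity of ψ and ψ′ at the step yields the reflection amplitude r = (k₁ − k₂)/(k₁ + k₂) = 0.3933; thus R = |r|² = 0.1547, T = 0.8453.

T = 0.845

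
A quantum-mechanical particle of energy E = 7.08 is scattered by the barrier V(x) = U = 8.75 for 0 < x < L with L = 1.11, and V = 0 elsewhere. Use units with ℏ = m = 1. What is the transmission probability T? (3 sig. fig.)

T = 0.0424

E < U: inside the barrier ψ ∝ e^{±κx} with κ = √(2m(U − E))/ℏ = 1.828.
κL = 2.029, sinh(κL) = 3.736.
The exact tunnelling result is T⁻¹ = 1 + U² sinh²(κL) / [4E(U − E)] = 23.59, so T = 0.0424.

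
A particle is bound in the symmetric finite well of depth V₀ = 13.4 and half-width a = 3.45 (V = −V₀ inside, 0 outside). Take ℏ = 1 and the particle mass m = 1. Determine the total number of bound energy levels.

N = 12

Define the well-strength parameter z₀ = (a/ℏ)√(2mV₀) = 3.45 × √(2·1·13.4) = 17.86.
A new bound state (alternating even/odd) appears each time z₀ passes a multiple of π/2, so N = ⌊2z₀/π⌋ + 1 = ⌊11.37⌋ + 1 = 12.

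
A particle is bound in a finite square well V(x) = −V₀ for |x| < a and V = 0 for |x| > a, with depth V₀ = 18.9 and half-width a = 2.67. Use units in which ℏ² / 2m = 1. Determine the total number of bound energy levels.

N = 8

Define the well-strength parameter z₀ = (a/ℏ)√(2mV₀) = 2.67 × √(2·0.5·18.9) = 11.61.
A new bound state (alternating even/odd) appears each time z₀ passes a multiple of π/2, so N = ⌊2z₀/π⌋ + 1 = ⌊7.390⌋ + 1 = 8.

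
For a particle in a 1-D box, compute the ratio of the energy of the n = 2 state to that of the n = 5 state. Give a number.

E_n = n²π²ℏ²/(2mL²) so the ratio is n₂²/n₁² = 4/25 = 0.16.

0.16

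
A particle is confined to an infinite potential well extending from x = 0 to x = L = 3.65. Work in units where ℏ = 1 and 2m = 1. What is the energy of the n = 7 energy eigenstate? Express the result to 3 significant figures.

E = 36.3

Requiring ψ(0) = ψ(L) = 0 quantises k = nπ/L, hence E_n = ℏ²k²/2m = n²π²ℏ²/(2mL²).
E_7 = 7² × π² / (2 × 0.5 × 3.65²) = 36.30.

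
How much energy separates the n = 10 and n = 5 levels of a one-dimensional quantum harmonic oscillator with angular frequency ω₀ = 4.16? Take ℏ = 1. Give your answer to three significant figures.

ΔE = 20.8

E_n = ℏω₀(n + ½), so ΔE = (10 − 5) ℏω₀ = 5 × 4.16 = 20.80.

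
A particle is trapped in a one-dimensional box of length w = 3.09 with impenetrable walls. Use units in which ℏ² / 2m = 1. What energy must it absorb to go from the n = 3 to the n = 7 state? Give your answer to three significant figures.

E_n = n²π²ℏ²/(2mw²), so ΔE = (7² − 3²) π²ℏ²/(2mw²).
ΔE = 40 × π² / (2 × 0.5 × 3.09²) = 41.35.

ΔE = 41.3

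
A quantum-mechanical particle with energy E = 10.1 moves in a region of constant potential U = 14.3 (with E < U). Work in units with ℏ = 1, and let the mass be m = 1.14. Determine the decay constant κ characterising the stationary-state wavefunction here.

Since E < U the TISE in this region is ψ'' = κ²ψ with κ = √(2m(U − E))/ℏ.
κ = √(2 × 1.14 × 4.2) = 3.095.

κ = 3.09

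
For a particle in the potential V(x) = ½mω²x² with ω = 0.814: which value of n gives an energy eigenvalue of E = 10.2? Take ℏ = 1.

n = 12

Invert E_n = (n + ½)ℏω: n = E/ℏω − ½ = 12.031, so n = 12.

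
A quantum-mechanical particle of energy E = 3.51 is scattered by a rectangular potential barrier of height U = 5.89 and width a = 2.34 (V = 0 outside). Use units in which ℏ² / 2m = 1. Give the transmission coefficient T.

T = 0.00282

Since E < U the interior solution is evanescent with decay constant κ = √(2m(U − E))/ℏ = 1.543.
κa = 3.610, sinh(κa) = 18.47.
The exact tunnelling result is T⁻¹ = 1 + U² sinh²(κa) / [4E(U − E)] = 355.1, so T = 0.00282.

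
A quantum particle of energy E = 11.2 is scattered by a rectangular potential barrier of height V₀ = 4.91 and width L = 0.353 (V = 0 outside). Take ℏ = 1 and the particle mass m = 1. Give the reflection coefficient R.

R = 0.0716

Above the barrier the interior wavenumber is k₂ = √(2m(E − V₀))/ℏ = 3.547, giving phase k₂L = 1.252.
Matching at both interfaces gives T⁻¹ = 1 + V₀² sin²(k₂L) / [4E(E − V₀)] = 1.077, hence T = 0.928.
R = 1 − T = 0.0716.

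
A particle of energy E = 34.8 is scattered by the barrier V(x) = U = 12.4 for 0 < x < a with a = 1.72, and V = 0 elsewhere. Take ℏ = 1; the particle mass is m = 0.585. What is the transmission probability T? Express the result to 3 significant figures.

T = 0.984

E > U: inside the barrier k₂ = √(2m(E − U))/ℏ = 5.119, k₂a = 8.805.
Matching at both interfaces gives T⁻¹ = 1 + U² sin²(k₂a) / [4E(E − U)] = 1.017, hence T = 0.984.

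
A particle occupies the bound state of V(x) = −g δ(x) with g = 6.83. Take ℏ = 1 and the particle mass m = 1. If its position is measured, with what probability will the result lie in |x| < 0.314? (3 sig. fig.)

The normalised bound state is ψ = √κ e^{−κ|x|} with κ = mg/ℏ² = 6.830.
P(|x| < d) = ∫_{−d}^{d} κ e^{−2κ|x|} dx = 1 − e^{−2κd} = 1 − e^{−4.289} = 0.9863.

P = 0.986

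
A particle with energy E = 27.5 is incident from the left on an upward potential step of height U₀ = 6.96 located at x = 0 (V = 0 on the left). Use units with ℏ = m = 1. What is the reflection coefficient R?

On each side the TISE gives plane waves with k = √(2m(E − V))/ℏ: k₁ = √(2·1·27.5) = 7.416, k₂ = √(2·1·20.54) = 6.409.
Matching ψ and ψ′ at x = 0 gives r = (k₁ − k₂)/(k₁ + k₂), so R = r² = 0.005303 and T = 1 − R = 0.9947.

R = 0.00530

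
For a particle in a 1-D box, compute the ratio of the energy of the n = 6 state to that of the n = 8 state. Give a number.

0.5625

Since E_n ∝ n², the ratio is (6/8)² = 0.5625.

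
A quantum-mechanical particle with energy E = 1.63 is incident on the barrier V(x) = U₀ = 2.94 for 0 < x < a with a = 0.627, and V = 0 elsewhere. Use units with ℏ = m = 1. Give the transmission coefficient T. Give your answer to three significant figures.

T = 0.408

E < U₀: inside the barrier ψ ∝ e^{±κx} with κ = √(2m(U₀ − E))/ℏ = 1.619.
κa = 1.015, sinh(κa) = 1.198.
The exact tunnelling result is T⁻¹ = 1 + U₀² sinh²(κa) / [4E(U₀ − E)] = 2.453, so T = 0.408.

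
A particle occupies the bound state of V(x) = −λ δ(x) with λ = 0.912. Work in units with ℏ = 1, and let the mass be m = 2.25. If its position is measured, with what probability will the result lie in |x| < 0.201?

The normalised bound state is ψ = √κ e^{−κ|x|} with κ = mλ/ℏ² = 2.052.
P(|x| < d) = ∫_{−d}^{d} κ e^{−2κ|x|} dx = 1 − e^{−2κd} = 1 − e^{−0.8249} = 0.5617.

P = 0.562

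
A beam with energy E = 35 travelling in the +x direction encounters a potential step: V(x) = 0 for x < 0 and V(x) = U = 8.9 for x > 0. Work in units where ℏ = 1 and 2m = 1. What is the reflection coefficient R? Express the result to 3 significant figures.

On each side the TISE gives plane waves with k = √(2m(E − V))/ℏ: k₁ = √(2·½·35) = 5.916, k₂ = √(2·½·26.1) = 5.109.
Continuity of ψ and ψ′ at the step yields the reflection amplitude r = (k₁ − k₂)/(k₁ + k₂) = 0.07322; thus R = |r|² = 0.005361, T = 0.9946.

R = 0.00536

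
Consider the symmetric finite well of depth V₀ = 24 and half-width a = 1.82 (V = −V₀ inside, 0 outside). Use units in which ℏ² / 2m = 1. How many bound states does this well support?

N = 6

The dimensionless depth is z₀ = a√(2mV₀)/ℏ = 1.82 × √(24.00) = 8.916.
The even/odd transcendental equations gain one root per π/2 in z₀, giving N = 1 + ⌊2z₀/π⌋ = 1 + ⌊5.676⌋ = 6.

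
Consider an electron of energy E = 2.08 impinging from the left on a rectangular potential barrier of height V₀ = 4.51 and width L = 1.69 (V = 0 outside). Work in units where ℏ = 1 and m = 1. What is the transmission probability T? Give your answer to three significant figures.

T = 0.00231

Since E < V₀ the interior solution is evanescent with decay constant κ = √(2m(V₀ − E))/ℏ = 2.205.
κL = 3.726, sinh(κL) = 20.74.
Matching ψ, ψ′ at both faces gives T = [1 + V₀² sinh²(κL) / (4E(V₀ − E))]⁻¹ = 1/433.7 = 0.00231.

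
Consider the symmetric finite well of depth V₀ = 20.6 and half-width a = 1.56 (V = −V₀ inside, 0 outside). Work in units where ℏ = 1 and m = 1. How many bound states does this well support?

N = 7

Define the well-strength parameter z₀ = (a/ℏ)√(2mV₀) = 1.56 × √(2·1·20.6) = 10.01.
The even/odd transcendental equations gain one root per π/2 in z₀, giving N = 1 + ⌊2z₀/π⌋ = 1 + ⌊6.375⌋ = 7.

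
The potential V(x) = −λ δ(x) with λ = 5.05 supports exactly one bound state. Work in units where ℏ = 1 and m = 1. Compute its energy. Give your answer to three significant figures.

For x ≠ 0 the bound state is ψ ∝ e^{−κ|x|}; integrating the TISE across the delta gives the cusp condition 2κ = 2mλ/ℏ², so κ = 5.050.
Then E = −ℏ²κ²/(2m) = −mλ²/(2ℏ²) = -12.75.

E = -12.8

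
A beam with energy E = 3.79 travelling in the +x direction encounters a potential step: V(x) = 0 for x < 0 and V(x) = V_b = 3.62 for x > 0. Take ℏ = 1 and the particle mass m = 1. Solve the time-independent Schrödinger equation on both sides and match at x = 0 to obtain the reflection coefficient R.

On each side the TISE gives plane waves with k = √(2m(E − V))/ℏ: k₁ = √(2·1·3.79) = 2.753, k₂ = √(2·1·0.17) = 0.5831.
Matching ψ and ψ′ at x = 0 gives r = (k₁ − k₂)/(k₁ + k₂), so R = r² = 0.4231 and T = 1 − R = 0.5769.

R = 0.423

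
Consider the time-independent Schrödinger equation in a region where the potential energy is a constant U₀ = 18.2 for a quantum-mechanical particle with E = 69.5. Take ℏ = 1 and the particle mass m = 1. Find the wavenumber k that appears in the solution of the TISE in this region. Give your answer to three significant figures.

k = 10.1

With E > U₀ the solution is oscillatory, ψ ∝ e^{±ikx} with k = √(2m(E − U₀))/ℏ.
k = √(2 × 1 × 51.3) = 10.13.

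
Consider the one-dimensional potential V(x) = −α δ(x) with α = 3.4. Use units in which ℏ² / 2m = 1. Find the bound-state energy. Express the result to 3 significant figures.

E = -2.89

The bound state is ψ(x) = √κ e^{−κ|x|}. The derivative jump ψ'(0⁺) − ψ'(0⁻) = −(2mα/ℏ²)ψ(0) fixes κ = mα/ℏ² = 1.700.
Then E = −ℏ²κ²/(2m) = −mα²/(2ℏ²) = -2.890.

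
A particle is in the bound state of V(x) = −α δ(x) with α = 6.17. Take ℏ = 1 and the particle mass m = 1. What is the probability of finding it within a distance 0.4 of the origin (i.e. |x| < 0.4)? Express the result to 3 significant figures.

P = 0.993

The normalised bound state is ψ = √κ e^{−κ|x|} with κ = mα/ℏ² = 6.170.
P(|x| < d) = ∫_{−d}^{d} κ e^{−2κ|x|} dx = 1 − e^{−2κd} = 1 − e^{−4.936} = 0.9928.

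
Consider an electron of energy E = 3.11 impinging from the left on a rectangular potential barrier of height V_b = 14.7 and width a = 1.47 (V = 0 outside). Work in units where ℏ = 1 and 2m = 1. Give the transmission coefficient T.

Since E < V_b the interior solution is evanescent with decay constant κ = √(2m(V_b − E))/ℏ = 3.404.
κa = 5.004, sinh(κa) = 74.54.
Matching ψ, ψ′ at both faces gives T = [1 + V_b² sinh²(κa) / (4E(V_b − E))]⁻¹ = 1/8328 = 0.000120.

T = 0.000120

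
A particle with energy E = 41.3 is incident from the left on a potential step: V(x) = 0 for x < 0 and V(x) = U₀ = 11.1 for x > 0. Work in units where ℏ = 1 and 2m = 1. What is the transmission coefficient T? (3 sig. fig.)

On each side the TISE gives plane waves with k = √(2m(E − V))/ℏ: k₁ = √(2·½·41.3) = 6.427, k₂ = √(2·½·30.2) = 5.495.
Matching ψ and ψ′ at x = 0 gives r = (k₁ − k₂)/(k₁ + k₂), so R = r² = 0.006099 and T = 1 − R = 0.9939.

T = 0.994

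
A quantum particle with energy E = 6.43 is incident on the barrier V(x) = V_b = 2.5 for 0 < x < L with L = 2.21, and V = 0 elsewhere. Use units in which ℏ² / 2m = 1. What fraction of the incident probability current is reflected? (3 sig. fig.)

R = 0.0524

E > V_b: inside the barrier k₂ = √(2m(E − V_b))/ℏ = 1.982, k₂L = 4.381.
Matching at both interfaces gives T⁻¹ = 1 + V_b² sin²(k₂L) / [4E(E − V_b)] = 1.055, hence T = 0.948.
R = 1 − T = 0.0524.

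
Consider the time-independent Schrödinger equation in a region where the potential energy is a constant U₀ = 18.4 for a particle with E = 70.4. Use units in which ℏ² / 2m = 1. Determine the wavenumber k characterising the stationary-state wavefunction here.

k = 7.21

With E > U₀ the solution is oscillatory, ψ ∝ e^{±ikx} with k = √(2m(E − U₀))/ℏ.
k = √(2 × 0.5 × 52) = 7.211.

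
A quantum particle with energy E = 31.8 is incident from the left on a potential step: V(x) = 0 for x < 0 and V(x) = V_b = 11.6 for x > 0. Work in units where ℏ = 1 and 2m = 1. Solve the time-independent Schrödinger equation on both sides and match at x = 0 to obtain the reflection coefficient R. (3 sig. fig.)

R = 0.0128

On each side the TISE gives plane waves with k = √(2m(E − V))/ℏ: k₁ = √(2·½·31.8) = 5.639, k₂ = √(2·½·20.2) = 4.494.
Matching ψ and ψ′ at x = 0 gives r = (k₁ − k₂)/(k₁ + k₂), so R = r² = 0.01276 and T = 1 − R = 0.9872.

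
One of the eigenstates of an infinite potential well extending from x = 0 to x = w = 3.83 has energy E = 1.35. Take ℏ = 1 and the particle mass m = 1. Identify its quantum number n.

n = 2

For an infinite well E_n = n²π²ℏ²/(2mw²), so n = (w/πℏ)√(2mE).
n = (3.83/π) × √(2 × 1 × 1.35) = 2.003 → n = 2.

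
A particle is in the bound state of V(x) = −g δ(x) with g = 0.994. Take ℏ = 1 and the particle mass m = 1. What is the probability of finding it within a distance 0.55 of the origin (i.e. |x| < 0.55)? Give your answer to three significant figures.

The normalised bound state is ψ = √κ e^{−κ|x|} with κ = mg/ℏ² = 0.9940.
P(|x| < d) = ∫_{−d}^{d} κ e^{−2κ|x|} dx = 1 − e^{−2κd} = 1 − e^{−1.093} = 0.6649.

P = 0.665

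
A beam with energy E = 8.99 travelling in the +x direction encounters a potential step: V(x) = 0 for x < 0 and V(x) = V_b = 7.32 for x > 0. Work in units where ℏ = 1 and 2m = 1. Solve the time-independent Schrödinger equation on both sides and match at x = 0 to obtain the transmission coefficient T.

On each side the TISE gives plane waves with k = √(2m(E − V))/ℏ: k₁ = √(2·½·8.99) = 2.998, k₂ = √(2·½·1.67) = 1.292.
Matching ψ and ψ′ at x = 0 gives r = (k₁ − k₂)/(k₁ + k₂), so R = r² = 0.1581 and T = 1 − R = 0.8419.

T = 0.842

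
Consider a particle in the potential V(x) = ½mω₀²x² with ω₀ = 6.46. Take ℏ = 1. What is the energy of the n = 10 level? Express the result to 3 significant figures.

Using E_n = (n + ½)ℏω₀: E_10 = 10.5 × 6.46 = 67.83.

E = 67.8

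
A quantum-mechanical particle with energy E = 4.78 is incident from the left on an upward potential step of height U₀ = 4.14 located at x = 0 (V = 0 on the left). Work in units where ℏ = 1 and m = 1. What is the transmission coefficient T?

The wavenumbers are k₁ = √(2mE)/ℏ = 3.092 on the left and k₂ = √(2m(E − U₀))/ℏ = 1.131 on the right.
Continuity of ψ and ψ′ at the step yields the reflection amplitude r = (k₁ − k₂)/(k₁ + k₂) = 0.4642; thus R = |r|² = 0.2155, T = 0.7845.

T = 0.784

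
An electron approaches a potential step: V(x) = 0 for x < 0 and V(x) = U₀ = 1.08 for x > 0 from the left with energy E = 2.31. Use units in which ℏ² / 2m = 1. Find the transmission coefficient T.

On each side the TISE gives plane waves with k = √(2m(E − V))/ℏ: k₁ = √(2·½·2.31) = 1.520, k₂ = √(2·½·1.23) = 1.109.
Continuity of ψ and ψ′ at the step yields the reflection amplitude r = (k₁ − k₂)/(k₁ + k₂) = 0.1563; thus R = |r|² = 0.02442, T = 0.9756.

T = 0.976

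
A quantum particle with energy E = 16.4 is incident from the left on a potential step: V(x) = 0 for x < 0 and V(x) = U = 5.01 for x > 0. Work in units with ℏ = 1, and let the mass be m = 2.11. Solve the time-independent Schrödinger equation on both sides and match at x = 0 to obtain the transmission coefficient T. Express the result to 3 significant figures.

The wavenumbers are k₁ = √(2mE)/ℏ = 8.319 on the left and k₂ = √(2m(E − U))/ℏ = 6.933 on the right.
Continuity of ψ and ψ′ at the step yields the reflection amplitude r = (k₁ − k₂)/(k₁ + k₂) = 0.09088; thus R = |r|² = 0.008260, T = 0.9917.

T = 0.992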